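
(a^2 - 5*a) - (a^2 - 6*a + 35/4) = a - 35/4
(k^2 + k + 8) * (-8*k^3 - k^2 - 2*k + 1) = -8*k^5 - 9*k^4 - 67*k^3 - 9*k^2 - 15*k + 8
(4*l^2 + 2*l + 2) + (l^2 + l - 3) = 5*l^2 + 3*l - 1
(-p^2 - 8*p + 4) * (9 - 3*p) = 3*p^3 + 15*p^2 - 84*p + 36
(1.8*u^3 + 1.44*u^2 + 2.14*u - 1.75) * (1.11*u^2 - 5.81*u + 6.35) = 1.998*u^5 - 8.8596*u^4 + 5.439*u^3 - 5.2319*u^2 + 23.7565*u - 11.1125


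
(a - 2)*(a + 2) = a^2 - 4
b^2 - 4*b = b*(b - 4)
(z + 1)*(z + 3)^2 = z^3 + 7*z^2 + 15*z + 9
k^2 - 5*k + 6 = (k - 3)*(k - 2)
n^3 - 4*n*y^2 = n*(n - 2*y)*(n + 2*y)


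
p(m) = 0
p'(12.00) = 0.00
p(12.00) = 0.00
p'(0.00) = 0.00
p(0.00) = 0.00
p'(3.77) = 0.00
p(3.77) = 0.00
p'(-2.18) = 0.00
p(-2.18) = 0.00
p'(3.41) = 0.00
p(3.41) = 0.00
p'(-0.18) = 0.00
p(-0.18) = 0.00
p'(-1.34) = 0.00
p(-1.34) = 0.00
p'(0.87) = 0.00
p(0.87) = 0.00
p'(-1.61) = 0.00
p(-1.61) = 0.00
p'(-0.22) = 0.00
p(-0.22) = 0.00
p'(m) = 0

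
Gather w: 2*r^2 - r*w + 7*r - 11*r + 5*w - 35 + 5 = 2*r^2 - 4*r + w*(5 - r) - 30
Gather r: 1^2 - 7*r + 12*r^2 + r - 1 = 12*r^2 - 6*r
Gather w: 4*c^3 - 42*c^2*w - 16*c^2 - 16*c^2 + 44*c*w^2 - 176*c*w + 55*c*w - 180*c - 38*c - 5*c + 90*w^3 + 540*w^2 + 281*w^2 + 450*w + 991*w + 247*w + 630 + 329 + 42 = 4*c^3 - 32*c^2 - 223*c + 90*w^3 + w^2*(44*c + 821) + w*(-42*c^2 - 121*c + 1688) + 1001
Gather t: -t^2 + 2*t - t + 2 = -t^2 + t + 2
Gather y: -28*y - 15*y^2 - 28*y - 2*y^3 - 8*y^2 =-2*y^3 - 23*y^2 - 56*y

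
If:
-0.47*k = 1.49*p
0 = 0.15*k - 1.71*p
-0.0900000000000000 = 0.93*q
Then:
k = 0.00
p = 0.00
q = -0.10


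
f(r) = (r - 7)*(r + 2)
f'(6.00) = 7.00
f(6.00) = -8.00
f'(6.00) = 7.00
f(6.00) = -8.00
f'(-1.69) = -8.38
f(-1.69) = -2.69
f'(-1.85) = -8.70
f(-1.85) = -1.33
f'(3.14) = 1.28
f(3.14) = -19.84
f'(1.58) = -1.84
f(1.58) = -19.40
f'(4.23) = 3.46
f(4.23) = -17.26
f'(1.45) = -2.10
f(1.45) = -19.15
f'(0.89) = -3.22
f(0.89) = -17.66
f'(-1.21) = -7.42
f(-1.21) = -6.49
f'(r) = 2*r - 5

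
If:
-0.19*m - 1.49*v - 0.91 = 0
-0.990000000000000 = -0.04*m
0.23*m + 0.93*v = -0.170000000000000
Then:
No Solution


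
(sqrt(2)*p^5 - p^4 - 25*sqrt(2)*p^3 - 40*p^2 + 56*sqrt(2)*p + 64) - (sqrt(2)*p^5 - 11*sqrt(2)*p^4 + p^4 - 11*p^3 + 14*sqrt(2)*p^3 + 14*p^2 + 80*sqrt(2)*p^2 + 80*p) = -2*p^4 + 11*sqrt(2)*p^4 - 39*sqrt(2)*p^3 + 11*p^3 - 80*sqrt(2)*p^2 - 54*p^2 - 80*p + 56*sqrt(2)*p + 64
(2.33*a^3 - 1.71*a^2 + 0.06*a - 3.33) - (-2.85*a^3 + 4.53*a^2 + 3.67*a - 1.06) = 5.18*a^3 - 6.24*a^2 - 3.61*a - 2.27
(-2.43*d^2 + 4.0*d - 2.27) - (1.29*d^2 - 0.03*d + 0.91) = -3.72*d^2 + 4.03*d - 3.18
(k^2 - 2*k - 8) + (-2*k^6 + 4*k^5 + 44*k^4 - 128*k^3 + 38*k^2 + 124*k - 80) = -2*k^6 + 4*k^5 + 44*k^4 - 128*k^3 + 39*k^2 + 122*k - 88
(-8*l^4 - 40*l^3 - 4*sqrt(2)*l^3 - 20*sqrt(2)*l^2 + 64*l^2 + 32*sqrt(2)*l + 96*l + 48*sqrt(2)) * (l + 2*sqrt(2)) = -8*l^5 - 40*l^4 - 20*sqrt(2)*l^4 - 100*sqrt(2)*l^3 + 48*l^3 + 16*l^2 + 160*sqrt(2)*l^2 + 128*l + 240*sqrt(2)*l + 192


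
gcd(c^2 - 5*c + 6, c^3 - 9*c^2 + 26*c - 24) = c^2 - 5*c + 6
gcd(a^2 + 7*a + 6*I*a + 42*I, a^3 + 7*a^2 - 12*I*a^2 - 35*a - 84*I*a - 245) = a + 7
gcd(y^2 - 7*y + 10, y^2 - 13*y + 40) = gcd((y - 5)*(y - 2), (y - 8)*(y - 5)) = y - 5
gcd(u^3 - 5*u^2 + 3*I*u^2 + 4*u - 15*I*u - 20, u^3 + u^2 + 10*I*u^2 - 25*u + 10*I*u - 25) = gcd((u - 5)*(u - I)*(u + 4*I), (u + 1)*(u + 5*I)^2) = 1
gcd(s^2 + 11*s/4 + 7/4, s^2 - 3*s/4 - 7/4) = s + 1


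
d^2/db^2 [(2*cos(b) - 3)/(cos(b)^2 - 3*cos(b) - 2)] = (8*sin(b)^4*cos(b) - 24*sin(b)^4 + 228*sin(b)^2 - 63*cos(b) + 51*cos(3*b) + 156)/(4*(sin(b)^2 + 3*cos(b) + 1)^3)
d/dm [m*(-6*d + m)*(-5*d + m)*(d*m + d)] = d*(60*d^2*m + 30*d^2 - 33*d*m^2 - 22*d*m + 4*m^3 + 3*m^2)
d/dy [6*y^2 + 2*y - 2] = 12*y + 2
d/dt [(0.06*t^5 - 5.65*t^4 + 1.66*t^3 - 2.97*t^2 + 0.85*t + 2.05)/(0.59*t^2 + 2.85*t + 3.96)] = (0.1062*t^6 - 5.983*t^5 - 46.1401*t^4 - 80.034*t^3 + 10.7548*t^2 - 25.9414*t - 2.4765)/(0.3481*t^4 + 3.363*t^3 + 12.7953*t^2 + 22.572*t + 15.6816)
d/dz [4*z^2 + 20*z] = 8*z + 20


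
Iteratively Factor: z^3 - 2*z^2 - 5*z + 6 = (z + 2)*(z^2 - 4*z + 3) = (z - 3)*(z + 2)*(z - 1)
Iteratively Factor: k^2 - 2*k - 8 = (k - 4)*(k + 2)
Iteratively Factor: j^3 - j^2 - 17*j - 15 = (j + 3)*(j^2 - 4*j - 5) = (j - 5)*(j + 3)*(j + 1)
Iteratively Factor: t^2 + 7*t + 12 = (t + 3)*(t + 4)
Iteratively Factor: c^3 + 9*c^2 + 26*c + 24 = (c + 2)*(c^2 + 7*c + 12) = (c + 2)*(c + 4)*(c + 3)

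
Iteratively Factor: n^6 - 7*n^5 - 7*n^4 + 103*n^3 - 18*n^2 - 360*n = (n - 3)*(n^5 - 4*n^4 - 19*n^3 + 46*n^2 + 120*n) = n*(n - 3)*(n^4 - 4*n^3 - 19*n^2 + 46*n + 120) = n*(n - 3)*(n + 3)*(n^3 - 7*n^2 + 2*n + 40) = n*(n - 3)*(n + 2)*(n + 3)*(n^2 - 9*n + 20) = n*(n - 5)*(n - 3)*(n + 2)*(n + 3)*(n - 4)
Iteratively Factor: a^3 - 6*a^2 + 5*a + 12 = (a - 3)*(a^2 - 3*a - 4) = (a - 3)*(a + 1)*(a - 4)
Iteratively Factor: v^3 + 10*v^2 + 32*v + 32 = (v + 4)*(v^2 + 6*v + 8) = (v + 2)*(v + 4)*(v + 4)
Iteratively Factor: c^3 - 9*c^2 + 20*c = (c)*(c^2 - 9*c + 20) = c*(c - 5)*(c - 4)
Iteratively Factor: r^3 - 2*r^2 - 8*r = (r)*(r^2 - 2*r - 8) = r*(r + 2)*(r - 4)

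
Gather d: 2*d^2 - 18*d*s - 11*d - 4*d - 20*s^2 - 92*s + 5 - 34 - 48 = 2*d^2 + d*(-18*s - 15) - 20*s^2 - 92*s - 77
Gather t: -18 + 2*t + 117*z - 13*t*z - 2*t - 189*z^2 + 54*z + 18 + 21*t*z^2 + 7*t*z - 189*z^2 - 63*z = t*(21*z^2 - 6*z) - 378*z^2 + 108*z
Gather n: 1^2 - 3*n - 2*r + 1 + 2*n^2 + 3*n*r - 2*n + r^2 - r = 2*n^2 + n*(3*r - 5) + r^2 - 3*r + 2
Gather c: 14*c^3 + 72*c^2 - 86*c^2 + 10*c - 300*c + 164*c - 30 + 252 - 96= 14*c^3 - 14*c^2 - 126*c + 126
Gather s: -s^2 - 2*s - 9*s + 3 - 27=-s^2 - 11*s - 24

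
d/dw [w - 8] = 1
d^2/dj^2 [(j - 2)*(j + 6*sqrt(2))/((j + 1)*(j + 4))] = 2*(-7*j^3 + 6*sqrt(2)*j^3 - 36*sqrt(2)*j^2 - 12*j^2 - 252*sqrt(2)*j + 24*j - 372*sqrt(2) + 56)/(j^6 + 15*j^5 + 87*j^4 + 245*j^3 + 348*j^2 + 240*j + 64)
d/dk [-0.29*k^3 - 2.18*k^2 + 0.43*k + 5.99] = -0.87*k^2 - 4.36*k + 0.43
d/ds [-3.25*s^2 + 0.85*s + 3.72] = 0.85 - 6.5*s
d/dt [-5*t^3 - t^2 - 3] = t*(-15*t - 2)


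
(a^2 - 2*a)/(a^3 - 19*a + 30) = a/(a^2 + 2*a - 15)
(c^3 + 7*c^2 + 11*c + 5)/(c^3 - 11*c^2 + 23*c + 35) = (c^2 + 6*c + 5)/(c^2 - 12*c + 35)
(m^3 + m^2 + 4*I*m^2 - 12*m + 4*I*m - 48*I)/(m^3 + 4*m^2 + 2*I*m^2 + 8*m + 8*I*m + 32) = (m - 3)/(m - 2*I)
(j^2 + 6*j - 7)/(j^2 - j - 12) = (-j^2 - 6*j + 7)/(-j^2 + j + 12)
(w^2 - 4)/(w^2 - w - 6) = (w - 2)/(w - 3)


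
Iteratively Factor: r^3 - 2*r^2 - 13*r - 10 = (r - 5)*(r^2 + 3*r + 2) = (r - 5)*(r + 1)*(r + 2)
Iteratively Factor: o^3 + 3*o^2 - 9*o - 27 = (o + 3)*(o^2 - 9) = (o + 3)^2*(o - 3)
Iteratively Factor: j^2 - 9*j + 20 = (j - 5)*(j - 4)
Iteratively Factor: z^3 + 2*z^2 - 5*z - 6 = (z + 1)*(z^2 + z - 6) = (z - 2)*(z + 1)*(z + 3)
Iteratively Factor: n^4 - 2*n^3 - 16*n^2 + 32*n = (n - 2)*(n^3 - 16*n) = n*(n - 2)*(n^2 - 16) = n*(n - 4)*(n - 2)*(n + 4)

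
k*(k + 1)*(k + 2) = k^3 + 3*k^2 + 2*k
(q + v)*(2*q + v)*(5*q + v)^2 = 50*q^4 + 95*q^3*v + 57*q^2*v^2 + 13*q*v^3 + v^4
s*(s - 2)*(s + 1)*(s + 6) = s^4 + 5*s^3 - 8*s^2 - 12*s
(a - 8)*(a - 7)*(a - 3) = a^3 - 18*a^2 + 101*a - 168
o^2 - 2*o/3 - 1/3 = (o - 1)*(o + 1/3)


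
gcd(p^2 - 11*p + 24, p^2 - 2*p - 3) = p - 3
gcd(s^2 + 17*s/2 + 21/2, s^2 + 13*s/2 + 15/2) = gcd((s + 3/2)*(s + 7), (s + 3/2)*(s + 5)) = s + 3/2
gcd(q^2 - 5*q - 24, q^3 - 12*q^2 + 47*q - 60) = 1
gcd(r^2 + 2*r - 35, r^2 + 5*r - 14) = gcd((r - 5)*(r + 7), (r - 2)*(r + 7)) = r + 7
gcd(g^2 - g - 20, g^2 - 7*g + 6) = 1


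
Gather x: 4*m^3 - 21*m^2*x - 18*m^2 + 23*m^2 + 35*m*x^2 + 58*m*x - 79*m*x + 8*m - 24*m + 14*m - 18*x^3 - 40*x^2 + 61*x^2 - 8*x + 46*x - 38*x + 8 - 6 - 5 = 4*m^3 + 5*m^2 - 2*m - 18*x^3 + x^2*(35*m + 21) + x*(-21*m^2 - 21*m) - 3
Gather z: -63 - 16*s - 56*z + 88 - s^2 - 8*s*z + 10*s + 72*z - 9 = -s^2 - 6*s + z*(16 - 8*s) + 16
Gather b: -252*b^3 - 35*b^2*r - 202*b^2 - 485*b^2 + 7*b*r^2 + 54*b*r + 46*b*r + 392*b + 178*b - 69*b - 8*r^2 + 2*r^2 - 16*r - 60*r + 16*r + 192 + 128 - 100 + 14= -252*b^3 + b^2*(-35*r - 687) + b*(7*r^2 + 100*r + 501) - 6*r^2 - 60*r + 234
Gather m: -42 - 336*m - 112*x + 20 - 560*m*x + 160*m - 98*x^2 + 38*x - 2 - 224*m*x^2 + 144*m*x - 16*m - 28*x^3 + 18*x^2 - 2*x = m*(-224*x^2 - 416*x - 192) - 28*x^3 - 80*x^2 - 76*x - 24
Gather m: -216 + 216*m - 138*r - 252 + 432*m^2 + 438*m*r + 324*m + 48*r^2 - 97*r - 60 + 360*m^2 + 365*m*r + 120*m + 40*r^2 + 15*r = 792*m^2 + m*(803*r + 660) + 88*r^2 - 220*r - 528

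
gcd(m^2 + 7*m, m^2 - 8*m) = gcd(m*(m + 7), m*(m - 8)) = m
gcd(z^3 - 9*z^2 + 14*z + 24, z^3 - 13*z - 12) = z^2 - 3*z - 4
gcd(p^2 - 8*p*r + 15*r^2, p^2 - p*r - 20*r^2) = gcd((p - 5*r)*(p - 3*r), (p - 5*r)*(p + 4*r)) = p - 5*r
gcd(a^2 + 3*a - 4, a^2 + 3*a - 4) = a^2 + 3*a - 4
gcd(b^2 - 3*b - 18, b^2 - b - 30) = b - 6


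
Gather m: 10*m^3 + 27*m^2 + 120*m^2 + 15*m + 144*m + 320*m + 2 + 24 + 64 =10*m^3 + 147*m^2 + 479*m + 90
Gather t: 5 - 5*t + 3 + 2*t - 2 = 6 - 3*t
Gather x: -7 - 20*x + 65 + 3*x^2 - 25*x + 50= 3*x^2 - 45*x + 108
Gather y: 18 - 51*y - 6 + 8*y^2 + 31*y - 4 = 8*y^2 - 20*y + 8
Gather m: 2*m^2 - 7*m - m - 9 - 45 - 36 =2*m^2 - 8*m - 90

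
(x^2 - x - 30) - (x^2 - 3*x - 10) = 2*x - 20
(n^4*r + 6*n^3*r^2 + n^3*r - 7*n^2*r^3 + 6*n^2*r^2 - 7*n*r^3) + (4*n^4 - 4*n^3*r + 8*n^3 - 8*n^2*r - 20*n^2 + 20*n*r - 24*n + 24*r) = n^4*r + 4*n^4 + 6*n^3*r^2 - 3*n^3*r + 8*n^3 - 7*n^2*r^3 + 6*n^2*r^2 - 8*n^2*r - 20*n^2 - 7*n*r^3 + 20*n*r - 24*n + 24*r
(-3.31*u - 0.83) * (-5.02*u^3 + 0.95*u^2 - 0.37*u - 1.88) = 16.6162*u^4 + 1.0221*u^3 + 0.4362*u^2 + 6.5299*u + 1.5604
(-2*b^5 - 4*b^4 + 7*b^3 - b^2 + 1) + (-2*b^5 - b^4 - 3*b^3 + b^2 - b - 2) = -4*b^5 - 5*b^4 + 4*b^3 - b - 1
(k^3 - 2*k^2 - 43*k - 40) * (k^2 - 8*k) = k^5 - 10*k^4 - 27*k^3 + 304*k^2 + 320*k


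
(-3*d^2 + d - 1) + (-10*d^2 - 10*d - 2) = -13*d^2 - 9*d - 3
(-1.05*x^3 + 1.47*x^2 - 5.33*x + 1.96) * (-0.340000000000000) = 0.357*x^3 - 0.4998*x^2 + 1.8122*x - 0.6664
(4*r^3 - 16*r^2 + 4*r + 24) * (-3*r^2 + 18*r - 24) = -12*r^5 + 120*r^4 - 396*r^3 + 384*r^2 + 336*r - 576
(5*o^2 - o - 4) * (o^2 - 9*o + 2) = 5*o^4 - 46*o^3 + 15*o^2 + 34*o - 8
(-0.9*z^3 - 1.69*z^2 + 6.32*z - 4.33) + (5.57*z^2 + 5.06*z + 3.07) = -0.9*z^3 + 3.88*z^2 + 11.38*z - 1.26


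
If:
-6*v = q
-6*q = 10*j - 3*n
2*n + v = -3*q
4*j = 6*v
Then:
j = 0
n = 0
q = 0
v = 0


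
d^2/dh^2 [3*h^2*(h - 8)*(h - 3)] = 36*h^2 - 198*h + 144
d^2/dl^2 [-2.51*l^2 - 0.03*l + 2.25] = -5.02000000000000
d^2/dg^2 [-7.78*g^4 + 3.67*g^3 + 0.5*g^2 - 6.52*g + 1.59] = -93.36*g^2 + 22.02*g + 1.0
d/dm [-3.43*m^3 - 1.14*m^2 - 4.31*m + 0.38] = -10.29*m^2 - 2.28*m - 4.31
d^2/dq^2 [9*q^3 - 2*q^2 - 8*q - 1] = 54*q - 4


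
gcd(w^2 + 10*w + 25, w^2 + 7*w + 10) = w + 5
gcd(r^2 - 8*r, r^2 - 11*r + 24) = r - 8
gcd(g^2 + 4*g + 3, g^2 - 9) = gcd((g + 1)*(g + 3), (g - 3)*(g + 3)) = g + 3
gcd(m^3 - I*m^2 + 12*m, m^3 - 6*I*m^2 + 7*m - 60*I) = m^2 - I*m + 12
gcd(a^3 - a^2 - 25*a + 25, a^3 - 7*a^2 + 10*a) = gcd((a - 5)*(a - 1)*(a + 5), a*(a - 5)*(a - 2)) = a - 5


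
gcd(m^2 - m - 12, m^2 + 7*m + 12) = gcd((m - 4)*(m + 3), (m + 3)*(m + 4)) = m + 3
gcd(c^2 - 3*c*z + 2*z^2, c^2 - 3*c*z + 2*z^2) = c^2 - 3*c*z + 2*z^2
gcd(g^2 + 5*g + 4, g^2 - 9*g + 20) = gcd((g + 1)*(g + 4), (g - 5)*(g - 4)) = 1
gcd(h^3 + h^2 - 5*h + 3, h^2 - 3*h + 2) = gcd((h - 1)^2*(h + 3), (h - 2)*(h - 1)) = h - 1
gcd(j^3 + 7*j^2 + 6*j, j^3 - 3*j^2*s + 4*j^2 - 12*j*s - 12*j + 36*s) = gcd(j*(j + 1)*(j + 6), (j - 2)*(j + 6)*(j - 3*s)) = j + 6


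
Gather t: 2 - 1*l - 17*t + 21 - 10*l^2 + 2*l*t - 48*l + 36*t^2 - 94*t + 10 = -10*l^2 - 49*l + 36*t^2 + t*(2*l - 111) + 33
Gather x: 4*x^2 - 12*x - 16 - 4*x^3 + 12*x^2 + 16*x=-4*x^3 + 16*x^2 + 4*x - 16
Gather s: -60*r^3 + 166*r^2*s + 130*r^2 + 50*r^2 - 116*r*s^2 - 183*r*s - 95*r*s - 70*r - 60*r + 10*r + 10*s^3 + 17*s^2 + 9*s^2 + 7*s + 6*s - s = -60*r^3 + 180*r^2 - 120*r + 10*s^3 + s^2*(26 - 116*r) + s*(166*r^2 - 278*r + 12)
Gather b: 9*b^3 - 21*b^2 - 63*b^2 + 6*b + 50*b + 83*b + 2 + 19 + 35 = 9*b^3 - 84*b^2 + 139*b + 56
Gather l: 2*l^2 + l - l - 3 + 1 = 2*l^2 - 2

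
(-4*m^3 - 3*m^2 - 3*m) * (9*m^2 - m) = -36*m^5 - 23*m^4 - 24*m^3 + 3*m^2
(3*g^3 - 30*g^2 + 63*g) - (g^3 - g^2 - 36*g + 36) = 2*g^3 - 29*g^2 + 99*g - 36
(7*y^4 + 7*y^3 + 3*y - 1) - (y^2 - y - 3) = 7*y^4 + 7*y^3 - y^2 + 4*y + 2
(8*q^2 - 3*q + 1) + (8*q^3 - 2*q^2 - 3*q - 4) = 8*q^3 + 6*q^2 - 6*q - 3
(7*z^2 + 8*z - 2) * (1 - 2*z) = -14*z^3 - 9*z^2 + 12*z - 2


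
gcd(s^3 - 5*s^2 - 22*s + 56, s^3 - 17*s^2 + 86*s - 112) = s^2 - 9*s + 14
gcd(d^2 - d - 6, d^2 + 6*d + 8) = d + 2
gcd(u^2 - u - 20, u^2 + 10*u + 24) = u + 4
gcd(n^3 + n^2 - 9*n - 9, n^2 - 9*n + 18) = n - 3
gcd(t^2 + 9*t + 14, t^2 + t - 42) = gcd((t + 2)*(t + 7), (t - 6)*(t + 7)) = t + 7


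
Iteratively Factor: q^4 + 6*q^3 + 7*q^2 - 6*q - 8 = (q + 4)*(q^3 + 2*q^2 - q - 2) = (q + 2)*(q + 4)*(q^2 - 1) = (q + 1)*(q + 2)*(q + 4)*(q - 1)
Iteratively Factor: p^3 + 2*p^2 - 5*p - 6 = (p + 1)*(p^2 + p - 6) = (p - 2)*(p + 1)*(p + 3)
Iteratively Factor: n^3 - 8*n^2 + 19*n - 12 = (n - 1)*(n^2 - 7*n + 12) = (n - 3)*(n - 1)*(n - 4)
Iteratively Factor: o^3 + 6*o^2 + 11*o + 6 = (o + 3)*(o^2 + 3*o + 2) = (o + 1)*(o + 3)*(o + 2)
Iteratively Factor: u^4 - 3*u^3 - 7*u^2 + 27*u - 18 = (u - 2)*(u^3 - u^2 - 9*u + 9) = (u - 3)*(u - 2)*(u^2 + 2*u - 3) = (u - 3)*(u - 2)*(u + 3)*(u - 1)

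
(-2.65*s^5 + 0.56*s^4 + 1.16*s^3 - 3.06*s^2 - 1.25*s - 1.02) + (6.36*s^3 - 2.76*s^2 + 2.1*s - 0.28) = -2.65*s^5 + 0.56*s^4 + 7.52*s^3 - 5.82*s^2 + 0.85*s - 1.3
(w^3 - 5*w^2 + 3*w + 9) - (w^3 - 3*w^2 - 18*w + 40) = -2*w^2 + 21*w - 31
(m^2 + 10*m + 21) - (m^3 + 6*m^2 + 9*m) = -m^3 - 5*m^2 + m + 21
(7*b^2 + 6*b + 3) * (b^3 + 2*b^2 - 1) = 7*b^5 + 20*b^4 + 15*b^3 - b^2 - 6*b - 3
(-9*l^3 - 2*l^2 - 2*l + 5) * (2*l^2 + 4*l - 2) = -18*l^5 - 40*l^4 + 6*l^3 + 6*l^2 + 24*l - 10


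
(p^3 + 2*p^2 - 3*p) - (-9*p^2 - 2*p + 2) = p^3 + 11*p^2 - p - 2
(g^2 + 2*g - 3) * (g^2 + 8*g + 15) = g^4 + 10*g^3 + 28*g^2 + 6*g - 45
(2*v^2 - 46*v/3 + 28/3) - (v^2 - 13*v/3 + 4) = v^2 - 11*v + 16/3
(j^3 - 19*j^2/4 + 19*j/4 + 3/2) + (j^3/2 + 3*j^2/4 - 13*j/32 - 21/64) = 3*j^3/2 - 4*j^2 + 139*j/32 + 75/64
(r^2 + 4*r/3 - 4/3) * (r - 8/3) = r^3 - 4*r^2/3 - 44*r/9 + 32/9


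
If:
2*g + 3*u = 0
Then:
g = -3*u/2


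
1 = 1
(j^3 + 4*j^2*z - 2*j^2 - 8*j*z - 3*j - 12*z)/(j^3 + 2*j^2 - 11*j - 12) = (j + 4*z)/(j + 4)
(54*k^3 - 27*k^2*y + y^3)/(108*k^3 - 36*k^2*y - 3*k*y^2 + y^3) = (-3*k + y)/(-6*k + y)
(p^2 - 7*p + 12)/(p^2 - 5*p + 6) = (p - 4)/(p - 2)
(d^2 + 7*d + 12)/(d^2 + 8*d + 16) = (d + 3)/(d + 4)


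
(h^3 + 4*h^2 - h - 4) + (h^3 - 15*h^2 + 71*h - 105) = 2*h^3 - 11*h^2 + 70*h - 109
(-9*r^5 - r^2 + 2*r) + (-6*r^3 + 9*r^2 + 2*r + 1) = -9*r^5 - 6*r^3 + 8*r^2 + 4*r + 1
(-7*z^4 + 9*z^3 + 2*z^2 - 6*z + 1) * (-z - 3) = 7*z^5 + 12*z^4 - 29*z^3 + 17*z - 3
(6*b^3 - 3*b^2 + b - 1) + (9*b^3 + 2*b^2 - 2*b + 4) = 15*b^3 - b^2 - b + 3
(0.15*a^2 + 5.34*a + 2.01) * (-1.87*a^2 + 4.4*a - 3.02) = -0.2805*a^4 - 9.3258*a^3 + 19.2843*a^2 - 7.2828*a - 6.0702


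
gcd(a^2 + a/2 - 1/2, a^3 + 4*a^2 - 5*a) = 1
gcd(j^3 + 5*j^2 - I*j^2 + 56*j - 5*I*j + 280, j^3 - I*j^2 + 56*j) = j^2 - I*j + 56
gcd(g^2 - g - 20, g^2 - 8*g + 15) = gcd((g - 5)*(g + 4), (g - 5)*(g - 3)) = g - 5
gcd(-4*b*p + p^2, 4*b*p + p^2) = p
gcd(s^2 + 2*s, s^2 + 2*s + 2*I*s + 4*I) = s + 2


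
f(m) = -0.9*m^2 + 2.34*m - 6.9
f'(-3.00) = 7.74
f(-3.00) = -22.02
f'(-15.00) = 29.34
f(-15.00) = -244.50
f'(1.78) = -0.86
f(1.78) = -5.59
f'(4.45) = -5.67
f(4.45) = -14.31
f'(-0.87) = 3.91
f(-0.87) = -9.62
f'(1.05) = 0.45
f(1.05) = -5.44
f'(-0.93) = 4.01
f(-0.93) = -9.85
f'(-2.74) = 7.27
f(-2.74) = -20.07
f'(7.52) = -11.20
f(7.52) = -40.20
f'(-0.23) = 2.75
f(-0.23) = -7.49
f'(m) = 2.34 - 1.8*m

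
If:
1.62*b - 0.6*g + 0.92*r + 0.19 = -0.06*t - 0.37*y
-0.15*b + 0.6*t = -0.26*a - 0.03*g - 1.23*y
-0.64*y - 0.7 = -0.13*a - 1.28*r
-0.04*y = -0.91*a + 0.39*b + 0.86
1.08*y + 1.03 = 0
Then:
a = 10.9466126974823 - 6.39257909557727*t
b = 23.4347838534797 - 14.9160178896803*t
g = 61.40512774107 - 39.1777372867318*t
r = 0.649246314394567*t - 1.0417422039399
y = -0.95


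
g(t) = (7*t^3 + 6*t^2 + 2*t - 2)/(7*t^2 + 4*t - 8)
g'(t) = (-14*t - 4)*(7*t^3 + 6*t^2 + 2*t - 2)/(7*t^2 + 4*t - 8)^2 + (21*t^2 + 12*t + 2)/(7*t^2 + 4*t - 8) = (49*t^4 + 56*t^3 - 158*t^2 - 68*t - 8)/(49*t^4 + 56*t^3 - 96*t^2 - 64*t + 64)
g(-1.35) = 17.10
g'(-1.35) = -434.06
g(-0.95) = 0.82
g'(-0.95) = -3.13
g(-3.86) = -3.99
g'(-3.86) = 0.85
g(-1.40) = -102.07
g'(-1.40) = -13049.00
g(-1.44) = -17.66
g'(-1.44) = -340.56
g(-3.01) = -3.33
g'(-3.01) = 0.67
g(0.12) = 0.22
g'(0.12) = -0.33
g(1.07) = 3.63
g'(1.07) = -6.99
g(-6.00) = -5.95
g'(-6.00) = 0.95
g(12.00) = 12.39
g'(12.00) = 0.99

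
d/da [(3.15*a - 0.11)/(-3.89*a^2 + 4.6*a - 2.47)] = (12.2535*a^2 - 0.8558*a - 7.2745)/(15.1321*a^4 - 35.788*a^3 + 40.3766*a^2 - 22.724*a + 6.1009)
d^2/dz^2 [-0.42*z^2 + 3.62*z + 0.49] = -0.840000000000000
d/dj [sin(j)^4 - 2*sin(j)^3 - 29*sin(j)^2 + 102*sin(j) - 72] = 2*(2*sin(j)^3 - 3*sin(j)^2 - 29*sin(j) + 51)*cos(j)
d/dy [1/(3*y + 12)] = -1/(3*(y + 4)^2)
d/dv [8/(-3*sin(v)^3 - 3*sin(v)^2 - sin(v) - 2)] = 8*(3*sin(v) + 1)^2*cos(v)/(3*sin(v)^3 + 3*sin(v)^2 + sin(v) + 2)^2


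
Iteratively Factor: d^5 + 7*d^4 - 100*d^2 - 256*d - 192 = (d - 4)*(d^4 + 11*d^3 + 44*d^2 + 76*d + 48) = (d - 4)*(d + 2)*(d^3 + 9*d^2 + 26*d + 24) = (d - 4)*(d + 2)*(d + 3)*(d^2 + 6*d + 8) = (d - 4)*(d + 2)^2*(d + 3)*(d + 4)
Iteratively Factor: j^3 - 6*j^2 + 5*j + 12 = (j - 4)*(j^2 - 2*j - 3) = (j - 4)*(j - 3)*(j + 1)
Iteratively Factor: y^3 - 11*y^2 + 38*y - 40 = (y - 4)*(y^2 - 7*y + 10) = (y - 4)*(y - 2)*(y - 5)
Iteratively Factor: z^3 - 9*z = (z + 3)*(z^2 - 3*z) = (z - 3)*(z + 3)*(z)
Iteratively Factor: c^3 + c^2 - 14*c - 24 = (c - 4)*(c^2 + 5*c + 6) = (c - 4)*(c + 2)*(c + 3)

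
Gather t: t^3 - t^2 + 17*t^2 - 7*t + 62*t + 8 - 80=t^3 + 16*t^2 + 55*t - 72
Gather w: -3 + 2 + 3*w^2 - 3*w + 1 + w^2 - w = 4*w^2 - 4*w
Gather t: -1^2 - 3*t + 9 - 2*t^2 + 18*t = -2*t^2 + 15*t + 8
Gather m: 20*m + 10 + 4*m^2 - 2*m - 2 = 4*m^2 + 18*m + 8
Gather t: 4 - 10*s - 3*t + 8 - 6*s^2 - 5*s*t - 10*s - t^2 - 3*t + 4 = -6*s^2 - 20*s - t^2 + t*(-5*s - 6) + 16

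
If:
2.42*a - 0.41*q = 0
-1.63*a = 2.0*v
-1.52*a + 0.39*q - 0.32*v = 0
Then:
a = 0.00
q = 0.00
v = 0.00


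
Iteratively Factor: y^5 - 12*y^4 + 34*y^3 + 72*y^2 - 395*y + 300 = (y - 1)*(y^4 - 11*y^3 + 23*y^2 + 95*y - 300) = (y - 4)*(y - 1)*(y^3 - 7*y^2 - 5*y + 75) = (y - 5)*(y - 4)*(y - 1)*(y^2 - 2*y - 15) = (y - 5)*(y - 4)*(y - 1)*(y + 3)*(y - 5)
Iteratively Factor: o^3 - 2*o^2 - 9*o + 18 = (o - 2)*(o^2 - 9) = (o - 2)*(o + 3)*(o - 3)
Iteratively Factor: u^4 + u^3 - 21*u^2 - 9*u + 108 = (u + 4)*(u^3 - 3*u^2 - 9*u + 27) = (u + 3)*(u + 4)*(u^2 - 6*u + 9) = (u - 3)*(u + 3)*(u + 4)*(u - 3)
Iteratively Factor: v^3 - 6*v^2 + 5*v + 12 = (v + 1)*(v^2 - 7*v + 12) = (v - 3)*(v + 1)*(v - 4)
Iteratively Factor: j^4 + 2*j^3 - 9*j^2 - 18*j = (j + 2)*(j^3 - 9*j) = j*(j + 2)*(j^2 - 9) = j*(j - 3)*(j + 2)*(j + 3)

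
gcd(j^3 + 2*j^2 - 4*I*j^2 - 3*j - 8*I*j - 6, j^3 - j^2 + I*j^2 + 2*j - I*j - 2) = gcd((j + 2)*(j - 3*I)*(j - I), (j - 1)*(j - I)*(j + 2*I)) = j - I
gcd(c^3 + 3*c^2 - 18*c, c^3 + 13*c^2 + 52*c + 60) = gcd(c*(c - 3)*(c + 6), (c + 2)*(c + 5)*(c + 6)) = c + 6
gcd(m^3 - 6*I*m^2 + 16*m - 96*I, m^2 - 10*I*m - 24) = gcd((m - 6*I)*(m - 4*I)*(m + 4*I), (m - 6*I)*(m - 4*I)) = m^2 - 10*I*m - 24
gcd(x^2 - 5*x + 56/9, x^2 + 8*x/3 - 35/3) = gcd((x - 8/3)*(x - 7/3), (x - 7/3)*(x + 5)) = x - 7/3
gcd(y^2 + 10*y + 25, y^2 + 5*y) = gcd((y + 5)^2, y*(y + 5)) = y + 5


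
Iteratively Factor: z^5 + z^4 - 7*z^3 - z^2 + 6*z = (z + 1)*(z^4 - 7*z^2 + 6*z) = z*(z + 1)*(z^3 - 7*z + 6) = z*(z + 1)*(z + 3)*(z^2 - 3*z + 2) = z*(z - 2)*(z + 1)*(z + 3)*(z - 1)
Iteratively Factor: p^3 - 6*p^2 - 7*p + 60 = (p - 5)*(p^2 - p - 12) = (p - 5)*(p - 4)*(p + 3)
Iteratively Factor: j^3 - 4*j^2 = (j)*(j^2 - 4*j) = j*(j - 4)*(j)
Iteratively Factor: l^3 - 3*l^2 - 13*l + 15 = (l - 1)*(l^2 - 2*l - 15) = (l - 1)*(l + 3)*(l - 5)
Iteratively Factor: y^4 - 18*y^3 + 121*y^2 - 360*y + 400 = (y - 5)*(y^3 - 13*y^2 + 56*y - 80) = (y - 5)*(y - 4)*(y^2 - 9*y + 20) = (y - 5)^2*(y - 4)*(y - 4)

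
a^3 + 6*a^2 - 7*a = a*(a - 1)*(a + 7)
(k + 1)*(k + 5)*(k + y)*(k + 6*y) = k^4 + 7*k^3*y + 6*k^3 + 6*k^2*y^2 + 42*k^2*y + 5*k^2 + 36*k*y^2 + 35*k*y + 30*y^2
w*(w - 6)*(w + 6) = w^3 - 36*w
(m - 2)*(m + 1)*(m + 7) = m^3 + 6*m^2 - 9*m - 14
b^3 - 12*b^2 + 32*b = b*(b - 8)*(b - 4)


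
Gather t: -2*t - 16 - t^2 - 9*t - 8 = -t^2 - 11*t - 24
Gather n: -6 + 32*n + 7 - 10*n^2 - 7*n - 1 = -10*n^2 + 25*n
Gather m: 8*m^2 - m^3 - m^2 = -m^3 + 7*m^2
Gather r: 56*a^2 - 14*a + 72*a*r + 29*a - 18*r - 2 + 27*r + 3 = 56*a^2 + 15*a + r*(72*a + 9) + 1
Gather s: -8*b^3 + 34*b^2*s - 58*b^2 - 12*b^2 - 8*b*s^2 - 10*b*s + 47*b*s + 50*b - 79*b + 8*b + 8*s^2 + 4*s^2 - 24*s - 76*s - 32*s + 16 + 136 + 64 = -8*b^3 - 70*b^2 - 21*b + s^2*(12 - 8*b) + s*(34*b^2 + 37*b - 132) + 216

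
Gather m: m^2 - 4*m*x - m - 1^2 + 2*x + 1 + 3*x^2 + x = m^2 + m*(-4*x - 1) + 3*x^2 + 3*x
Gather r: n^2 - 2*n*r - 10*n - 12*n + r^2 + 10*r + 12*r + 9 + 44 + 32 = n^2 - 22*n + r^2 + r*(22 - 2*n) + 85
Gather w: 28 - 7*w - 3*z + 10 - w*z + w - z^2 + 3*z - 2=w*(-z - 6) - z^2 + 36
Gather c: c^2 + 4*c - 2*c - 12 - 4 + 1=c^2 + 2*c - 15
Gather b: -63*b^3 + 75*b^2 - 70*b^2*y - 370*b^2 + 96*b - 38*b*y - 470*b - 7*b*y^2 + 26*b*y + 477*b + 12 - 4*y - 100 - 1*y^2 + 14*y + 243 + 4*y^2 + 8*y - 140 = -63*b^3 + b^2*(-70*y - 295) + b*(-7*y^2 - 12*y + 103) + 3*y^2 + 18*y + 15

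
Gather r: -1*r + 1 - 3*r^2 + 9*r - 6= -3*r^2 + 8*r - 5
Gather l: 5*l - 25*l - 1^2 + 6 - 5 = -20*l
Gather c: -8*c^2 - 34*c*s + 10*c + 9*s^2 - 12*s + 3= -8*c^2 + c*(10 - 34*s) + 9*s^2 - 12*s + 3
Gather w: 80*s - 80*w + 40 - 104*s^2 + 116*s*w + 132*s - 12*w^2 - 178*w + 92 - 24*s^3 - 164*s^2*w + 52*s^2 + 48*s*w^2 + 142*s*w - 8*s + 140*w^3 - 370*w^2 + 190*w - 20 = -24*s^3 - 52*s^2 + 204*s + 140*w^3 + w^2*(48*s - 382) + w*(-164*s^2 + 258*s - 68) + 112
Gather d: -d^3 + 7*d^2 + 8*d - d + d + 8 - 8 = -d^3 + 7*d^2 + 8*d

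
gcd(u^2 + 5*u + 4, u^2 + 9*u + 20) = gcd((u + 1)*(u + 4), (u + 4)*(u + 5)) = u + 4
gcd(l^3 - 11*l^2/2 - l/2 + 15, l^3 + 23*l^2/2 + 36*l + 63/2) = l + 3/2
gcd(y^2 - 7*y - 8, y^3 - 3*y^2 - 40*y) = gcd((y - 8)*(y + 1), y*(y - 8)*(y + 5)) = y - 8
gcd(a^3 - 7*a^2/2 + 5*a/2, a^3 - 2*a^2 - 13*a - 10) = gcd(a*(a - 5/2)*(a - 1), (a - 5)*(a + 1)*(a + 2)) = 1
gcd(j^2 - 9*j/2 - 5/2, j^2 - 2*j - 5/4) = j + 1/2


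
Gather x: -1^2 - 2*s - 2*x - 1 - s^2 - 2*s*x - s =-s^2 - 3*s + x*(-2*s - 2) - 2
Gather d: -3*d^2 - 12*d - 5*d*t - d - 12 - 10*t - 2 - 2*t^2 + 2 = -3*d^2 + d*(-5*t - 13) - 2*t^2 - 10*t - 12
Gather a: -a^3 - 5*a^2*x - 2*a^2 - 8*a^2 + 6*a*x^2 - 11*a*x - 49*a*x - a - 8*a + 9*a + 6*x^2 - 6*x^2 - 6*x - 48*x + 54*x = -a^3 + a^2*(-5*x - 10) + a*(6*x^2 - 60*x)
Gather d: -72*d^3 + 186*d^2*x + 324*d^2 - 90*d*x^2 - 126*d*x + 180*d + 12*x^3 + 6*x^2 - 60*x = -72*d^3 + d^2*(186*x + 324) + d*(-90*x^2 - 126*x + 180) + 12*x^3 + 6*x^2 - 60*x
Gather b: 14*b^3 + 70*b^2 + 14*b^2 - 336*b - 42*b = 14*b^3 + 84*b^2 - 378*b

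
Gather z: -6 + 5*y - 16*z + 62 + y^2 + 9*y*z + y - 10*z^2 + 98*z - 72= y^2 + 6*y - 10*z^2 + z*(9*y + 82) - 16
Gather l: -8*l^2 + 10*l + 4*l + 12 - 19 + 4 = -8*l^2 + 14*l - 3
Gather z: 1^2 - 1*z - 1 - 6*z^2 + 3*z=-6*z^2 + 2*z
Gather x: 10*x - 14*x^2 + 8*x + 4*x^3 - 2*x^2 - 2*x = 4*x^3 - 16*x^2 + 16*x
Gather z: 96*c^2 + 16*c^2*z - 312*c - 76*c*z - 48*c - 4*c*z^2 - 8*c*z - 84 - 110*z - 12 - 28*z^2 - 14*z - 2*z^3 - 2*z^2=96*c^2 - 360*c - 2*z^3 + z^2*(-4*c - 30) + z*(16*c^2 - 84*c - 124) - 96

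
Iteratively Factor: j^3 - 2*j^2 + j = (j)*(j^2 - 2*j + 1) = j*(j - 1)*(j - 1)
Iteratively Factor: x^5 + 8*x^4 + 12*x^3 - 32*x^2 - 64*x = (x - 2)*(x^4 + 10*x^3 + 32*x^2 + 32*x) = (x - 2)*(x + 2)*(x^3 + 8*x^2 + 16*x) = (x - 2)*(x + 2)*(x + 4)*(x^2 + 4*x) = x*(x - 2)*(x + 2)*(x + 4)*(x + 4)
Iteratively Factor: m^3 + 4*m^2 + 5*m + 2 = (m + 2)*(m^2 + 2*m + 1) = (m + 1)*(m + 2)*(m + 1)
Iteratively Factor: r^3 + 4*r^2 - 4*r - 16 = (r + 2)*(r^2 + 2*r - 8) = (r + 2)*(r + 4)*(r - 2)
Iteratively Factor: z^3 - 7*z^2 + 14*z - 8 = (z - 1)*(z^2 - 6*z + 8) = (z - 2)*(z - 1)*(z - 4)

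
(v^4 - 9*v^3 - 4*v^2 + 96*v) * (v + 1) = v^5 - 8*v^4 - 13*v^3 + 92*v^2 + 96*v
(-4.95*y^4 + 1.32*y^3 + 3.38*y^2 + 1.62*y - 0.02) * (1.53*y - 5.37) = -7.5735*y^5 + 28.6011*y^4 - 1.917*y^3 - 15.672*y^2 - 8.73*y + 0.1074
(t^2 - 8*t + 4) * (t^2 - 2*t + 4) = t^4 - 10*t^3 + 24*t^2 - 40*t + 16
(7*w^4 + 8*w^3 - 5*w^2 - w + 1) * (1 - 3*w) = -21*w^5 - 17*w^4 + 23*w^3 - 2*w^2 - 4*w + 1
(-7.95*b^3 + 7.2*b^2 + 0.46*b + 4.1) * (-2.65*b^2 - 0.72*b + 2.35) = 21.0675*b^5 - 13.356*b^4 - 25.0855*b^3 + 5.7238*b^2 - 1.871*b + 9.635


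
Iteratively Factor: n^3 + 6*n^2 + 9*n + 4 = (n + 4)*(n^2 + 2*n + 1) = (n + 1)*(n + 4)*(n + 1)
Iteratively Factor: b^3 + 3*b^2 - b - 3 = (b - 1)*(b^2 + 4*b + 3) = (b - 1)*(b + 3)*(b + 1)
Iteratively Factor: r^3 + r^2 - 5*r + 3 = (r - 1)*(r^2 + 2*r - 3) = (r - 1)*(r + 3)*(r - 1)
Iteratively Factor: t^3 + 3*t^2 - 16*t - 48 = (t + 4)*(t^2 - t - 12) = (t - 4)*(t + 4)*(t + 3)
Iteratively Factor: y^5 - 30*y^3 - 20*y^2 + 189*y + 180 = (y + 4)*(y^4 - 4*y^3 - 14*y^2 + 36*y + 45) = (y - 3)*(y + 4)*(y^3 - y^2 - 17*y - 15) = (y - 5)*(y - 3)*(y + 4)*(y^2 + 4*y + 3) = (y - 5)*(y - 3)*(y + 1)*(y + 4)*(y + 3)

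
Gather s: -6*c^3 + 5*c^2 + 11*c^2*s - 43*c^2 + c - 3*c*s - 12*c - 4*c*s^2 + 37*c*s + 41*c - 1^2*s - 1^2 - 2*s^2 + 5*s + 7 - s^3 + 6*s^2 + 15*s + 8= -6*c^3 - 38*c^2 + 30*c - s^3 + s^2*(4 - 4*c) + s*(11*c^2 + 34*c + 19) + 14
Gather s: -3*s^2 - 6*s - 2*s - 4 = -3*s^2 - 8*s - 4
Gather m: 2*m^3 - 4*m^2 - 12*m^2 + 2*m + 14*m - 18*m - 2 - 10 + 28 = 2*m^3 - 16*m^2 - 2*m + 16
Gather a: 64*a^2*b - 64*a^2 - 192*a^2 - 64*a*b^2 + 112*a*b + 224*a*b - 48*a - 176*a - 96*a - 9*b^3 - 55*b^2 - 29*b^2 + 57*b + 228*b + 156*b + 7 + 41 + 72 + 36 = a^2*(64*b - 256) + a*(-64*b^2 + 336*b - 320) - 9*b^3 - 84*b^2 + 441*b + 156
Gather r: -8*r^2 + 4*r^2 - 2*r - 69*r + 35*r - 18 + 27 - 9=-4*r^2 - 36*r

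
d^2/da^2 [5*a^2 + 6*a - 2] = 10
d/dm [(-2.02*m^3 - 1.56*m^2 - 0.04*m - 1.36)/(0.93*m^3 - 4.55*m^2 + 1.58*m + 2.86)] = (-8.88178419700125e-16*m^5 + 10.6418*m^4 - 6.3088*m^3 - 16.184*m^2 - 21.2992*m + 2.0344)/(0.8649*m^6 - 8.463*m^5 + 23.6413*m^4 - 9.0584*m^3 - 23.5296*m^2 + 9.0376*m + 8.1796)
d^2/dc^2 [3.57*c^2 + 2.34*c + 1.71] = 7.14000000000000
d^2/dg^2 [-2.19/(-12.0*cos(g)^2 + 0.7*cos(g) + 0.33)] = (1261.44*(1 - cos(g)^2)^2 - 55.188*cos(g)^3 + 666.4827*cos(g)^2 + 109.87011*cos(g) - 1280.931)/(-12.0*cos(g)^2 + 0.7*cos(g) + 0.33)^3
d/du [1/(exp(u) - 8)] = -exp(u)/(exp(u) - 8)^2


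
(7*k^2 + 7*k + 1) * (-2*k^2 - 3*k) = -14*k^4 - 35*k^3 - 23*k^2 - 3*k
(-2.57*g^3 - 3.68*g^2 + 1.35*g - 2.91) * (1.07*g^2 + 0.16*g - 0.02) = -2.7499*g^5 - 4.3488*g^4 + 0.9071*g^3 - 2.8241*g^2 - 0.4926*g + 0.0582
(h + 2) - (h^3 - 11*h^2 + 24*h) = -h^3 + 11*h^2 - 23*h + 2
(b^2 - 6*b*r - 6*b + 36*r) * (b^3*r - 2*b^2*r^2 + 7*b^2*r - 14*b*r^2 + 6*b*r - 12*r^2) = b^5*r - 8*b^4*r^2 + b^4*r + 12*b^3*r^3 - 8*b^3*r^2 - 36*b^3*r + 12*b^2*r^3 + 288*b^2*r^2 - 36*b^2*r - 432*b*r^3 + 288*b*r^2 - 432*r^3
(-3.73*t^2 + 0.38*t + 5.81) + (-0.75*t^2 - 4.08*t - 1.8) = -4.48*t^2 - 3.7*t + 4.01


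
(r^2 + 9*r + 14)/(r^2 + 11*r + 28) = (r + 2)/(r + 4)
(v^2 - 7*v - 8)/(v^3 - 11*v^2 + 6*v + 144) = (v + 1)/(v^2 - 3*v - 18)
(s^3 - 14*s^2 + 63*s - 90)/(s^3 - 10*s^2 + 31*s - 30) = (s - 6)/(s - 2)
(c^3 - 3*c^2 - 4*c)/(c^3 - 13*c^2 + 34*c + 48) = c*(c - 4)/(c^2 - 14*c + 48)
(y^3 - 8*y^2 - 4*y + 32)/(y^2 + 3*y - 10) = (y^2 - 6*y - 16)/(y + 5)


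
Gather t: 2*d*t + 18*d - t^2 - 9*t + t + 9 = 18*d - t^2 + t*(2*d - 8) + 9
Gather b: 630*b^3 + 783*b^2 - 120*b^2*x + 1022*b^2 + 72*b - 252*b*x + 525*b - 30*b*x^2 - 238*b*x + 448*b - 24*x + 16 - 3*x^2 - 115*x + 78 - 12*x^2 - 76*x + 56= 630*b^3 + b^2*(1805 - 120*x) + b*(-30*x^2 - 490*x + 1045) - 15*x^2 - 215*x + 150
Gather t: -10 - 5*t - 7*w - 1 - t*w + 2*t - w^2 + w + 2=t*(-w - 3) - w^2 - 6*w - 9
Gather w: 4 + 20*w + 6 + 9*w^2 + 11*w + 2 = 9*w^2 + 31*w + 12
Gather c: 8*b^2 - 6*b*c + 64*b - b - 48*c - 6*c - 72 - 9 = 8*b^2 + 63*b + c*(-6*b - 54) - 81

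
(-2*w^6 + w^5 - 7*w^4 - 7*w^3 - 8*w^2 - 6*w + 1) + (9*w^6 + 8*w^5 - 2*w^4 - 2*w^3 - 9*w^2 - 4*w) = 7*w^6 + 9*w^5 - 9*w^4 - 9*w^3 - 17*w^2 - 10*w + 1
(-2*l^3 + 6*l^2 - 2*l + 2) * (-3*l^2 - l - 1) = 6*l^5 - 16*l^4 + 2*l^3 - 10*l^2 - 2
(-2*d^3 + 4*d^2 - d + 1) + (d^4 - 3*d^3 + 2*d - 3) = d^4 - 5*d^3 + 4*d^2 + d - 2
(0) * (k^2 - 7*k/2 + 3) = 0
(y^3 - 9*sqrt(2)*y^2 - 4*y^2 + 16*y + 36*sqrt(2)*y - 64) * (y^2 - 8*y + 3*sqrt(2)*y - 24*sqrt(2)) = y^5 - 12*y^4 - 6*sqrt(2)*y^4 - 6*y^3 + 72*sqrt(2)*y^3 - 144*sqrt(2)*y^2 + 456*y^2 - 1216*y - 576*sqrt(2)*y + 1536*sqrt(2)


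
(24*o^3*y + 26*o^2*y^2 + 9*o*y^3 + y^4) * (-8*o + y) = -192*o^4*y - 184*o^3*y^2 - 46*o^2*y^3 + o*y^4 + y^5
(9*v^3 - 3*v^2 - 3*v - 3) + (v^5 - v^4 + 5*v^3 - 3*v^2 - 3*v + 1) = v^5 - v^4 + 14*v^3 - 6*v^2 - 6*v - 2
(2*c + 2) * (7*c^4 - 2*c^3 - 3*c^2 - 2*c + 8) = 14*c^5 + 10*c^4 - 10*c^3 - 10*c^2 + 12*c + 16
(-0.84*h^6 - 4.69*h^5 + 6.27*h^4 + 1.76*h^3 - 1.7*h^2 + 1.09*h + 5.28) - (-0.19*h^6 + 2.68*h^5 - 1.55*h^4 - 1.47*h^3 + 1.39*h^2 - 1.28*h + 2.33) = -0.65*h^6 - 7.37*h^5 + 7.82*h^4 + 3.23*h^3 - 3.09*h^2 + 2.37*h + 2.95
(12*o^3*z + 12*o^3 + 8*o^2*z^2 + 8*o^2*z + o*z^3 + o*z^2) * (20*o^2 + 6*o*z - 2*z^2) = 240*o^5*z + 240*o^5 + 232*o^4*z^2 + 232*o^4*z + 44*o^3*z^3 + 44*o^3*z^2 - 10*o^2*z^4 - 10*o^2*z^3 - 2*o*z^5 - 2*o*z^4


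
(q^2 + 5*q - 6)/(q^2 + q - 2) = (q + 6)/(q + 2)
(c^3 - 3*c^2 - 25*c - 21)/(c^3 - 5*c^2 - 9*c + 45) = (c^2 - 6*c - 7)/(c^2 - 8*c + 15)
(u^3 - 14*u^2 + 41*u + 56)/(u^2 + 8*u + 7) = (u^2 - 15*u + 56)/(u + 7)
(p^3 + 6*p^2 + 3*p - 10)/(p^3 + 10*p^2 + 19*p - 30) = (p + 2)/(p + 6)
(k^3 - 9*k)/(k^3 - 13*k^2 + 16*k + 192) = k*(k - 3)/(k^2 - 16*k + 64)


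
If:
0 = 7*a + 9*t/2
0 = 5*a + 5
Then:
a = -1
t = 14/9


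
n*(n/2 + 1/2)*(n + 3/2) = n^3/2 + 5*n^2/4 + 3*n/4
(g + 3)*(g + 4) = g^2 + 7*g + 12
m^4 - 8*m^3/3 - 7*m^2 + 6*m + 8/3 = (m - 4)*(m - 1)*(m + 1/3)*(m + 2)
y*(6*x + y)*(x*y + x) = 6*x^2*y^2 + 6*x^2*y + x*y^3 + x*y^2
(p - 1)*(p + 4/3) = p^2 + p/3 - 4/3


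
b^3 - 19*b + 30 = (b - 3)*(b - 2)*(b + 5)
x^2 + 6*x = x*(x + 6)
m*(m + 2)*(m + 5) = m^3 + 7*m^2 + 10*m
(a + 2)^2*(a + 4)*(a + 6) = a^4 + 14*a^3 + 68*a^2 + 136*a + 96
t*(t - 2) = t^2 - 2*t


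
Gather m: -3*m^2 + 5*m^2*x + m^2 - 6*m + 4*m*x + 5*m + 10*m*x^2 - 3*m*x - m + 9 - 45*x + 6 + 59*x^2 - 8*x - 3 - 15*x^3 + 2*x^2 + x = m^2*(5*x - 2) + m*(10*x^2 + x - 2) - 15*x^3 + 61*x^2 - 52*x + 12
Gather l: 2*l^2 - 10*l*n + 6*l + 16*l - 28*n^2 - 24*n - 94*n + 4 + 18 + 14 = 2*l^2 + l*(22 - 10*n) - 28*n^2 - 118*n + 36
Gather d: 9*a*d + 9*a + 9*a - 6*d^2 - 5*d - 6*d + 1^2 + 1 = 18*a - 6*d^2 + d*(9*a - 11) + 2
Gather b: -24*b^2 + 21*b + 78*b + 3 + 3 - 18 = -24*b^2 + 99*b - 12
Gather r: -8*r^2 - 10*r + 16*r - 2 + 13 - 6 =-8*r^2 + 6*r + 5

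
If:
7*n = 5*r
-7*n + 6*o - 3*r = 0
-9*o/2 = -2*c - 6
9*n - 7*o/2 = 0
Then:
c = -3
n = 0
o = 0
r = 0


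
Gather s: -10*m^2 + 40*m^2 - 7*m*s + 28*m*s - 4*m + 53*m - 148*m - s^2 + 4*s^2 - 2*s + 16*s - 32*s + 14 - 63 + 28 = 30*m^2 - 99*m + 3*s^2 + s*(21*m - 18) - 21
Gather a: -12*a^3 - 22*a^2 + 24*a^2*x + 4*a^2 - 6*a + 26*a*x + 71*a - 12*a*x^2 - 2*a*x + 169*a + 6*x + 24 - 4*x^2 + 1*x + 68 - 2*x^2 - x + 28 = -12*a^3 + a^2*(24*x - 18) + a*(-12*x^2 + 24*x + 234) - 6*x^2 + 6*x + 120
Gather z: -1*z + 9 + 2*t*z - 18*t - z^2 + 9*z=-18*t - z^2 + z*(2*t + 8) + 9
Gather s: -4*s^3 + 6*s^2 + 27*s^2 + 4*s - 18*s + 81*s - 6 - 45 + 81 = -4*s^3 + 33*s^2 + 67*s + 30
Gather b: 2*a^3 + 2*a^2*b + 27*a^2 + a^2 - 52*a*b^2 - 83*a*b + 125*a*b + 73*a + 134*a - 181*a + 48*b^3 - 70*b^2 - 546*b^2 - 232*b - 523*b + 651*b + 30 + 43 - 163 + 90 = 2*a^3 + 28*a^2 + 26*a + 48*b^3 + b^2*(-52*a - 616) + b*(2*a^2 + 42*a - 104)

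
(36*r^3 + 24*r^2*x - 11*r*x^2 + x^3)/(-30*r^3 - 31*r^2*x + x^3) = (-6*r + x)/(5*r + x)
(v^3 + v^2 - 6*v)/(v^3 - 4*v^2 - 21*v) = (v - 2)/(v - 7)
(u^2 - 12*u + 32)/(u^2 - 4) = (u^2 - 12*u + 32)/(u^2 - 4)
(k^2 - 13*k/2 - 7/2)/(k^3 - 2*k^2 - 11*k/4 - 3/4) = 2*(k - 7)/(2*k^2 - 5*k - 3)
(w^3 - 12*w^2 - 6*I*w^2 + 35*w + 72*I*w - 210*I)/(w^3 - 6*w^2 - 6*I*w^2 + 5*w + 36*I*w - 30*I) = (w - 7)/(w - 1)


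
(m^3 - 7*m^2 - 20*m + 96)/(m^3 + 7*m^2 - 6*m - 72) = (m - 8)/(m + 6)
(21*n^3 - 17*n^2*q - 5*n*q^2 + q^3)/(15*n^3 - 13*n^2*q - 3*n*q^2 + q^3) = (-7*n + q)/(-5*n + q)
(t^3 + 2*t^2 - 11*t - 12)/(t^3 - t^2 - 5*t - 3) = (t + 4)/(t + 1)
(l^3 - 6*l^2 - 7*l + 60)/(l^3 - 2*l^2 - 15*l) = (l - 4)/l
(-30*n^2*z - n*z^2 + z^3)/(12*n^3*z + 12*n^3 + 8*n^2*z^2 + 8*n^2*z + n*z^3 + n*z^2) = z*(-30*n^2 - n*z + z^2)/(n*(12*n^2*z + 12*n^2 + 8*n*z^2 + 8*n*z + z^3 + z^2))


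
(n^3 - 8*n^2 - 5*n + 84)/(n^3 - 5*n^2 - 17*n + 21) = (n - 4)/(n - 1)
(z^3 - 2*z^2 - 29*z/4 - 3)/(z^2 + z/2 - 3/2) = (z^2 - 7*z/2 - 2)/(z - 1)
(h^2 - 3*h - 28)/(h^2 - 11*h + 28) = (h + 4)/(h - 4)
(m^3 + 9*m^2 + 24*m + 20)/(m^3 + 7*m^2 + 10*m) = (m + 2)/m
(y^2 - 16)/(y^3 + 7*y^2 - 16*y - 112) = 1/(y + 7)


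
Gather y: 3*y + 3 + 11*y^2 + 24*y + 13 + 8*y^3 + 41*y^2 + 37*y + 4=8*y^3 + 52*y^2 + 64*y + 20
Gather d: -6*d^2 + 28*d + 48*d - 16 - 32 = -6*d^2 + 76*d - 48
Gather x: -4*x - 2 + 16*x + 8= 12*x + 6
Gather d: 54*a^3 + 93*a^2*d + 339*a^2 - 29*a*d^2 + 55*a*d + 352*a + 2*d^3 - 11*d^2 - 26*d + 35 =54*a^3 + 339*a^2 + 352*a + 2*d^3 + d^2*(-29*a - 11) + d*(93*a^2 + 55*a - 26) + 35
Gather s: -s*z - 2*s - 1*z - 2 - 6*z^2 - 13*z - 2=s*(-z - 2) - 6*z^2 - 14*z - 4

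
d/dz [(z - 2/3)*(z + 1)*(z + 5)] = 3*z^2 + 32*z/3 + 1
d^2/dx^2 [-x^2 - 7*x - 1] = -2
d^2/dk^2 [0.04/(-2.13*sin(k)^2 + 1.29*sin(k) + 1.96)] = (-0.725904*sin(k)^4 + 0.329724*sin(k)^3 + 0.354324*sin(k)^2 - 0.558312*sin(k) + 0.467112)/(-2.13*sin(k)^2 + 1.29*sin(k) + 1.96)^3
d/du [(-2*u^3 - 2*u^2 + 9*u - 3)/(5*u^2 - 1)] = (-10*u^4 - 39*u^2 + 34*u - 9)/(25*u^4 - 10*u^2 + 1)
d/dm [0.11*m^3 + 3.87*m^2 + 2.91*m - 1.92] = 0.33*m^2 + 7.74*m + 2.91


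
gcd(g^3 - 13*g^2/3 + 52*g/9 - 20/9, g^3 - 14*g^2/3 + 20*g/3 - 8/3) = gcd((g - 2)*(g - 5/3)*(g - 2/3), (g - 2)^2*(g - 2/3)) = g^2 - 8*g/3 + 4/3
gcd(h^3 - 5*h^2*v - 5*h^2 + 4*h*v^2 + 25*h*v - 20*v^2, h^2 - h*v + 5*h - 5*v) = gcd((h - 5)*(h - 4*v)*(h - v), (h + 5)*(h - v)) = -h + v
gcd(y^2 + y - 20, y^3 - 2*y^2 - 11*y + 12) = y - 4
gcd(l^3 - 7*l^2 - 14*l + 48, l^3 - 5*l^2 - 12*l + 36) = l^2 + l - 6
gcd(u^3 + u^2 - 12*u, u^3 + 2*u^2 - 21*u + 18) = u - 3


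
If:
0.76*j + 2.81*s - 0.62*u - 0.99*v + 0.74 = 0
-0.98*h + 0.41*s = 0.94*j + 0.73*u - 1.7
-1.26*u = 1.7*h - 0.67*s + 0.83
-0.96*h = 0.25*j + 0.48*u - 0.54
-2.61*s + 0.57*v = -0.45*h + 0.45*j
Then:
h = 0.26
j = 2.34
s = 0.74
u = -0.62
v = 5.04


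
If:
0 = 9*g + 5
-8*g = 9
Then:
No Solution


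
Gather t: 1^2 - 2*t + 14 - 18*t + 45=60 - 20*t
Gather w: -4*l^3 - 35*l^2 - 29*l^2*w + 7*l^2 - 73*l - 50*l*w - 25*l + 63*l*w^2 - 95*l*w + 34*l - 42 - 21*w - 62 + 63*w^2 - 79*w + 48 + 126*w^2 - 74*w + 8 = -4*l^3 - 28*l^2 - 64*l + w^2*(63*l + 189) + w*(-29*l^2 - 145*l - 174) - 48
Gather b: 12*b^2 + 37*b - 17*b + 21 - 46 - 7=12*b^2 + 20*b - 32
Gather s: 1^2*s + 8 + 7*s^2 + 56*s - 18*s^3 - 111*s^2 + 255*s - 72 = -18*s^3 - 104*s^2 + 312*s - 64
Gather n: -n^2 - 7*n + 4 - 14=-n^2 - 7*n - 10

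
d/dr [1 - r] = -1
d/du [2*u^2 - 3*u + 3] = 4*u - 3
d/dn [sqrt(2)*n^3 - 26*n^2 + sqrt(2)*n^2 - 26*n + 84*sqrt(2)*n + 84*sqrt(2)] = 3*sqrt(2)*n^2 - 52*n + 2*sqrt(2)*n - 26 + 84*sqrt(2)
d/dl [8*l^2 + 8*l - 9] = 16*l + 8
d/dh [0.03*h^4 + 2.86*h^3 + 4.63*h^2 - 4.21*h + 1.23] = 0.12*h^3 + 8.58*h^2 + 9.26*h - 4.21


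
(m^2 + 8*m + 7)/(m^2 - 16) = (m^2 + 8*m + 7)/(m^2 - 16)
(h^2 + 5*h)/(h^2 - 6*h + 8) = h*(h + 5)/(h^2 - 6*h + 8)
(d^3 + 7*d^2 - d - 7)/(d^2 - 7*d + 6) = (d^2 + 8*d + 7)/(d - 6)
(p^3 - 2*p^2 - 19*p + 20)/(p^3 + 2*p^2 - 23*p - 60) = (p - 1)/(p + 3)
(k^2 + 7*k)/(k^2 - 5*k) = (k + 7)/(k - 5)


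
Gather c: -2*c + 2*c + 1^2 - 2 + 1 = 0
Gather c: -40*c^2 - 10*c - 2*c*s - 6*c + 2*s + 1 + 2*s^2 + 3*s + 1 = -40*c^2 + c*(-2*s - 16) + 2*s^2 + 5*s + 2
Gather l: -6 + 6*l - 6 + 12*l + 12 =18*l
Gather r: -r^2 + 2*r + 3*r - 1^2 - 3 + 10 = -r^2 + 5*r + 6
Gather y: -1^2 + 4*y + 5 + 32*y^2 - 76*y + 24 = 32*y^2 - 72*y + 28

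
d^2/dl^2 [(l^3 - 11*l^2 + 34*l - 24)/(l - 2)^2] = 4*(l + 10)/(l^4 - 8*l^3 + 24*l^2 - 32*l + 16)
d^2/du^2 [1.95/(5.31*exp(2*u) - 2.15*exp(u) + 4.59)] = ((4.1925 - 41.418*exp(u))*(5.31*exp(2*u) - 2.15*exp(u) + 4.59) + 1.95*(10.62*exp(u) - 2.15)*(21.24*exp(u) - 4.3)*exp(u))*exp(u)/(5.31*exp(2*u) - 2.15*exp(u) + 4.59)^3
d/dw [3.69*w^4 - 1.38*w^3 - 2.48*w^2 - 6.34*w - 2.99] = 14.76*w^3 - 4.14*w^2 - 4.96*w - 6.34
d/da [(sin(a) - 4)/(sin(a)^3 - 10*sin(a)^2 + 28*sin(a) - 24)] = 2*(9*sin(a) + cos(a)^2 - 23)*cos(a)/((sin(a) - 6)^2*(sin(a) - 2)^3)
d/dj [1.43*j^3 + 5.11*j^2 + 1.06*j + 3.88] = 4.29*j^2 + 10.22*j + 1.06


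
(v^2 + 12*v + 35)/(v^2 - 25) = (v + 7)/(v - 5)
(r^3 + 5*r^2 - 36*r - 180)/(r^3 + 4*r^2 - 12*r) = (r^2 - r - 30)/(r*(r - 2))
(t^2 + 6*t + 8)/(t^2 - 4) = (t + 4)/(t - 2)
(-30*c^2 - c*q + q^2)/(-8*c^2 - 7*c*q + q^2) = (30*c^2 + c*q - q^2)/(8*c^2 + 7*c*q - q^2)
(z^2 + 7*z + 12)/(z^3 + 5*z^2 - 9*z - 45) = (z + 4)/(z^2 + 2*z - 15)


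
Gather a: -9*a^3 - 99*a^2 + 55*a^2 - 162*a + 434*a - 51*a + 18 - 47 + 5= -9*a^3 - 44*a^2 + 221*a - 24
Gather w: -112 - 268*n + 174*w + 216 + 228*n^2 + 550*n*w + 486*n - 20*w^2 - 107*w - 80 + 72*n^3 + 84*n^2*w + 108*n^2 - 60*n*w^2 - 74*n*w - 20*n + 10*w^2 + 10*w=72*n^3 + 336*n^2 + 198*n + w^2*(-60*n - 10) + w*(84*n^2 + 476*n + 77) + 24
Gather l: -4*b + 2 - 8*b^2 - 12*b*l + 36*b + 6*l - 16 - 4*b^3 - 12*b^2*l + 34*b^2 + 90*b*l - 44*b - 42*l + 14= -4*b^3 + 26*b^2 - 12*b + l*(-12*b^2 + 78*b - 36)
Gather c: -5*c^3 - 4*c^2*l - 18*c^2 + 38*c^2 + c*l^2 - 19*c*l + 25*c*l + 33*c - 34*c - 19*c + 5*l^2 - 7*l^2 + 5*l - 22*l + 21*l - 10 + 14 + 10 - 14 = -5*c^3 + c^2*(20 - 4*l) + c*(l^2 + 6*l - 20) - 2*l^2 + 4*l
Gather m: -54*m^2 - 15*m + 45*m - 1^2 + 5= -54*m^2 + 30*m + 4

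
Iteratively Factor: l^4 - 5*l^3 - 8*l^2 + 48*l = (l - 4)*(l^3 - l^2 - 12*l) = (l - 4)*(l + 3)*(l^2 - 4*l) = l*(l - 4)*(l + 3)*(l - 4)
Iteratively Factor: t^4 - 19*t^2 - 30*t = (t)*(t^3 - 19*t - 30) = t*(t - 5)*(t^2 + 5*t + 6) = t*(t - 5)*(t + 2)*(t + 3)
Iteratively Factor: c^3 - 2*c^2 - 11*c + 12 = (c - 1)*(c^2 - c - 12) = (c - 4)*(c - 1)*(c + 3)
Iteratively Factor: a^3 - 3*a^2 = (a - 3)*(a^2) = a*(a - 3)*(a)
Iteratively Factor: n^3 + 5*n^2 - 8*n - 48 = (n - 3)*(n^2 + 8*n + 16) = (n - 3)*(n + 4)*(n + 4)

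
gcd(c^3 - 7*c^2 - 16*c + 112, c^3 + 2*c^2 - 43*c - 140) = c^2 - 3*c - 28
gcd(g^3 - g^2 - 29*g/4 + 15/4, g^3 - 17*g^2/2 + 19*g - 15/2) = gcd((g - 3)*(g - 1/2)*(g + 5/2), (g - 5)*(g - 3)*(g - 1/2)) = g^2 - 7*g/2 + 3/2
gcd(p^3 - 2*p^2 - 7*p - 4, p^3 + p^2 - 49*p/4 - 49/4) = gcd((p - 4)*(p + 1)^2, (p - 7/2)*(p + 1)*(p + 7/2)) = p + 1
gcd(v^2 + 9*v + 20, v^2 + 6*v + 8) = v + 4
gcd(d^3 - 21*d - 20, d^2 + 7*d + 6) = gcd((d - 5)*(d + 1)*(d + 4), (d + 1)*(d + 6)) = d + 1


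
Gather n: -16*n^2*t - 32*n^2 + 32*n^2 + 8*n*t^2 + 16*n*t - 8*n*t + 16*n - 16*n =-16*n^2*t + n*(8*t^2 + 8*t)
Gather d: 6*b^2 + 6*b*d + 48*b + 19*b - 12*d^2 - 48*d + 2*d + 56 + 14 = 6*b^2 + 67*b - 12*d^2 + d*(6*b - 46) + 70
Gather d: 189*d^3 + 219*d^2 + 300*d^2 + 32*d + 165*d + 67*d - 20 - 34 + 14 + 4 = 189*d^3 + 519*d^2 + 264*d - 36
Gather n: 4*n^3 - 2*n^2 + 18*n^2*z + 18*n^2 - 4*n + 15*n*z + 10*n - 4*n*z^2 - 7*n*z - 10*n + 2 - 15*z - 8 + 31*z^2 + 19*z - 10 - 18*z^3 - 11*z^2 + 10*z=4*n^3 + n^2*(18*z + 16) + n*(-4*z^2 + 8*z - 4) - 18*z^3 + 20*z^2 + 14*z - 16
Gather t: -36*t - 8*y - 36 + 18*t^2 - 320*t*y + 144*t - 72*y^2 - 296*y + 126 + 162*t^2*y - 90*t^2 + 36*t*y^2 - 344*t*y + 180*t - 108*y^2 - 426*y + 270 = t^2*(162*y - 72) + t*(36*y^2 - 664*y + 288) - 180*y^2 - 730*y + 360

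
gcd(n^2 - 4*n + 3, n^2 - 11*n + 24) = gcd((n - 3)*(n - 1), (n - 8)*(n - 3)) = n - 3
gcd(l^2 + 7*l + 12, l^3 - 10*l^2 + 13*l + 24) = 1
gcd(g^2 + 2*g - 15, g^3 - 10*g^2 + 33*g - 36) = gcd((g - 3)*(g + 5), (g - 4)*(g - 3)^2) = g - 3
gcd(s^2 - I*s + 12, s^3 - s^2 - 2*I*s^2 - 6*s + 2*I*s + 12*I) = 1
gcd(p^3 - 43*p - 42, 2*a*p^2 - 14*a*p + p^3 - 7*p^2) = p - 7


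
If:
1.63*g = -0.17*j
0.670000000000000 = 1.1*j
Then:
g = -0.06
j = 0.61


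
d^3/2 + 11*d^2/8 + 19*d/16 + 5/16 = (d/2 + 1/2)*(d + 1/2)*(d + 5/4)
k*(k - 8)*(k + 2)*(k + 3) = k^4 - 3*k^3 - 34*k^2 - 48*k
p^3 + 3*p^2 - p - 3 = (p - 1)*(p + 1)*(p + 3)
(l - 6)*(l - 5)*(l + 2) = l^3 - 9*l^2 + 8*l + 60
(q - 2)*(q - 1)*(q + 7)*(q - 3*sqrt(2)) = q^4 - 3*sqrt(2)*q^3 + 4*q^3 - 19*q^2 - 12*sqrt(2)*q^2 + 14*q + 57*sqrt(2)*q - 42*sqrt(2)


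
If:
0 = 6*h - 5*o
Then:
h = 5*o/6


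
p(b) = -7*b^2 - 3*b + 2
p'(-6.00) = 81.00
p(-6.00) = -232.00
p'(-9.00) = 123.00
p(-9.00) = -538.00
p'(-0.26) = 0.64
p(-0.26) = 2.31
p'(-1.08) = 12.12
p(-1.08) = -2.92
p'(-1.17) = 13.38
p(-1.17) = -4.07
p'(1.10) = -18.40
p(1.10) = -9.77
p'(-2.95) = 38.30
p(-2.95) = -50.07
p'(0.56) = -10.84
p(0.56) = -1.88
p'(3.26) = -48.64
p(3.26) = -82.17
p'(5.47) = -79.58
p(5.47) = -223.86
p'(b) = -14*b - 3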